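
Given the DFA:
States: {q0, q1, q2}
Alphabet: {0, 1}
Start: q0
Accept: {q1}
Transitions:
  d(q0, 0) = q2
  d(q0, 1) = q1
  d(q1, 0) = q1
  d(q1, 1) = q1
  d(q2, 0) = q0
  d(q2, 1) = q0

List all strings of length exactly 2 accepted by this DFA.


All strings of length 2: 4 total
Accepted: 2

"10", "11"


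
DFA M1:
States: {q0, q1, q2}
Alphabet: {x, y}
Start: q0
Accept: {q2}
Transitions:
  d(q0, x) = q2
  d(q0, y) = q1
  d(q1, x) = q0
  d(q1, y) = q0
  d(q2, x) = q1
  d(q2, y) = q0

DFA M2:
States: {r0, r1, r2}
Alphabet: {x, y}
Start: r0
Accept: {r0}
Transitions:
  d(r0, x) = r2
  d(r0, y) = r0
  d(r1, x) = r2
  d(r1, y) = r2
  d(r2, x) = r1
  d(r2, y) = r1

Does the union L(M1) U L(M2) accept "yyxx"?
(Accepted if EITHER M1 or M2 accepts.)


M1: final=q1 accepted=False
M2: final=r1 accepted=False

No, union rejects (neither accepts)


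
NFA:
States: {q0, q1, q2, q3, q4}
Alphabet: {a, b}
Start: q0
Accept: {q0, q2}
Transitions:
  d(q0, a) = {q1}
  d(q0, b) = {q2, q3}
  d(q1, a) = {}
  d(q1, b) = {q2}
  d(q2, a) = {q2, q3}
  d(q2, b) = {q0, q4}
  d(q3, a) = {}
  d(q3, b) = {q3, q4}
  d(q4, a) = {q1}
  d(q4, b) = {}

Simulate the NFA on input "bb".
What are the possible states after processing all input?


Start: {q0}
  --b--> {q2, q3}
  --b--> {q0, q3, q4}

{q0, q3, q4}


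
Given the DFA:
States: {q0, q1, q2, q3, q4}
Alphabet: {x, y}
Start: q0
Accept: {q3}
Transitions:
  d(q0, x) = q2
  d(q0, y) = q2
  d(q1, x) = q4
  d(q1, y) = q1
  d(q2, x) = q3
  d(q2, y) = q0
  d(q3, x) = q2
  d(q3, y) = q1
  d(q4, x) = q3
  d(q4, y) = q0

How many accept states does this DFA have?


Accept states listed: {q3}
Counting: q3(1)

1


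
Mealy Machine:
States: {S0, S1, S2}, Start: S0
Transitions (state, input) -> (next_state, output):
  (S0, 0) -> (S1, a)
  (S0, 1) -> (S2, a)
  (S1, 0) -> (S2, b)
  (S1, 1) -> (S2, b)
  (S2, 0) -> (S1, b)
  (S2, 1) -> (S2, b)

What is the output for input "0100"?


Step-by-step:
  (S0, 0) -> (S1, a)
  (S1, 1) -> (S2, b)
  (S2, 0) -> (S1, b)
  (S1, 0) -> (S2, b)

"abbb"


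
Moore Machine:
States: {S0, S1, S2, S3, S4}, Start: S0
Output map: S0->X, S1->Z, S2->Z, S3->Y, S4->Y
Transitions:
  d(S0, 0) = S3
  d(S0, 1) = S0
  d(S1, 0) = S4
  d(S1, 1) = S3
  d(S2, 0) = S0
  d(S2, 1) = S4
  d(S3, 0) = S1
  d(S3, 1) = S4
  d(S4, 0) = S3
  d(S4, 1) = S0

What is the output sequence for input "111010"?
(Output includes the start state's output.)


Start: S0 (output X)
  --1--> S0 (output X)
  --1--> S0 (output X)
  --1--> S0 (output X)
  --0--> S3 (output Y)
  --1--> S4 (output Y)
  --0--> S3 (output Y)

"XXXXYYY"


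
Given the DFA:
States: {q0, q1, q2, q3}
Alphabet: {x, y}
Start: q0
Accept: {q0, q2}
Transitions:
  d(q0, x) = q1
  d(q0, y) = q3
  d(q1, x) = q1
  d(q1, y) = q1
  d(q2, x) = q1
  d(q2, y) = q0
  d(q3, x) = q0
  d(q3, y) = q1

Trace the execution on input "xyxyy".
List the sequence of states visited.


Input: xyxyy
d(q0, x) = q1
d(q1, y) = q1
d(q1, x) = q1
d(q1, y) = q1
d(q1, y) = q1


q0 -> q1 -> q1 -> q1 -> q1 -> q1


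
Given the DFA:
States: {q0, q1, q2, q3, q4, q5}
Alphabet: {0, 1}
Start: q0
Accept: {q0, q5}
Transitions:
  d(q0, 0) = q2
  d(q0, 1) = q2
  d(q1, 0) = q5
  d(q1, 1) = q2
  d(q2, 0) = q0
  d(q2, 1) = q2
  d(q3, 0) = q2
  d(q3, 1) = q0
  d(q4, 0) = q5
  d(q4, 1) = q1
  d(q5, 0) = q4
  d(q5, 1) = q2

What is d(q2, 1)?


Looking up transition d(q2, 1)

q2


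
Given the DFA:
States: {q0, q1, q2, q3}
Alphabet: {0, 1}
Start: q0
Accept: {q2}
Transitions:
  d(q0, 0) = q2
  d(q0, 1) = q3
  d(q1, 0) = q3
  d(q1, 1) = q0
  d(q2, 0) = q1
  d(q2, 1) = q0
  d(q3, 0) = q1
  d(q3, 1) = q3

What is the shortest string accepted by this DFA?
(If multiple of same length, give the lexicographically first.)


BFS by string length (lex-first path to each state shown):
  len 0: q0<-""
  len 1: q2<-"0", q3<-"1"
Found accept state at length 1.

"0"


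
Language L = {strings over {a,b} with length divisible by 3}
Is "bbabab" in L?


length = 6; 6 mod 3 = 0

Yes, "bbabab" is in L


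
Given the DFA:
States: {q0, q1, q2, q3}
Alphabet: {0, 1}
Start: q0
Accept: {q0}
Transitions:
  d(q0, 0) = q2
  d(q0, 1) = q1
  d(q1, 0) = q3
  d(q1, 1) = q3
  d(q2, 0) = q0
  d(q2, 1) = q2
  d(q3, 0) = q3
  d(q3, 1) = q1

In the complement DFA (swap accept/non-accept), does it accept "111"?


Trace: q0 -> q1 -> q3 -> q1
Final: q1
Original accept: {q0}
Complement: q1 is not in original accept

Yes, complement accepts (original rejects)


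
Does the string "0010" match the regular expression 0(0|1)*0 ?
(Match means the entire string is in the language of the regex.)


|string| = 4; first = '0'; last = '0'

Yes, "0010" matches 0(0|1)*0


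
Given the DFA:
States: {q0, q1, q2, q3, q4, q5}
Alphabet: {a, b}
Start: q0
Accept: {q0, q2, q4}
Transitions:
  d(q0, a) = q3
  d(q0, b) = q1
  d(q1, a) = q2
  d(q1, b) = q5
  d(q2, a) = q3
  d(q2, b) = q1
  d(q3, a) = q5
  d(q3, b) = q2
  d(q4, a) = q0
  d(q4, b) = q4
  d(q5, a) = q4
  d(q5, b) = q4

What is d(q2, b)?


Looking up transition d(q2, b)

q1


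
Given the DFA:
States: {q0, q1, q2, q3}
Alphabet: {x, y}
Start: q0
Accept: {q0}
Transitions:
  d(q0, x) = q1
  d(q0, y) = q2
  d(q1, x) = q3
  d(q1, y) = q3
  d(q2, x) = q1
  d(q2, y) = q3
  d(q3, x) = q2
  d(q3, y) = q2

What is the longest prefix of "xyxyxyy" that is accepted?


Run the DFA, marking each prefix where the state is accepting:
  "" -> q0 [accept]
  "x" -> q1 [reject]
  "xy" -> q3 [reject]
  "xyx" -> q2 [reject]
  "xyxy" -> q3 [reject]
  "xyxyx" -> q2 [reject]
  "xyxyxy" -> q3 [reject]
  "xyxyxyy" -> q2 [reject]

""


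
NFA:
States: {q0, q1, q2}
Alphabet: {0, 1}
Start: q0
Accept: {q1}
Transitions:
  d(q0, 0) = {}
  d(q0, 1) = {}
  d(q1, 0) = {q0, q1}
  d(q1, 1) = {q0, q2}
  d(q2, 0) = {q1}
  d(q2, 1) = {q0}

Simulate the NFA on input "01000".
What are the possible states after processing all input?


Start: {q0}
  --0--> {}
  --1--> {}
  --0--> {}
  --0--> {}
  --0--> {}

{} (empty set, no valid transitions)


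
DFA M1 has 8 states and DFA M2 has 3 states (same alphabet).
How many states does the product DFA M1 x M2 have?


Product construction pairs every M1 state with every M2 state.
8 * 3 = 24

24


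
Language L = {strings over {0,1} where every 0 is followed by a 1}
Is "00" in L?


'00' present: True; ends with '0': True

No, "00" is not in L


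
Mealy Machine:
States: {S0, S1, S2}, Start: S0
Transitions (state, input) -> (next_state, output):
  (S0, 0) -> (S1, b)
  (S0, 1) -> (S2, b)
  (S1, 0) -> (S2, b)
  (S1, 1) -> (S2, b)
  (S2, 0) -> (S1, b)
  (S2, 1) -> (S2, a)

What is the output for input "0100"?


Step-by-step:
  (S0, 0) -> (S1, b)
  (S1, 1) -> (S2, b)
  (S2, 0) -> (S1, b)
  (S1, 0) -> (S2, b)

"bbbb"


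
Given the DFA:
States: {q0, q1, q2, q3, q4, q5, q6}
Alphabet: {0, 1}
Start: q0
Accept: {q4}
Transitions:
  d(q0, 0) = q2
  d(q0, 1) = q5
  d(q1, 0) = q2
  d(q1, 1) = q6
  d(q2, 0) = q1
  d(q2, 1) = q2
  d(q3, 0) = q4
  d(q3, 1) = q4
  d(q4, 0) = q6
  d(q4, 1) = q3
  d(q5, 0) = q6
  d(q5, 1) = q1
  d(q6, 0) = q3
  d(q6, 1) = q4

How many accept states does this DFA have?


Accept states listed: {q4}
Counting: q4(1)

1


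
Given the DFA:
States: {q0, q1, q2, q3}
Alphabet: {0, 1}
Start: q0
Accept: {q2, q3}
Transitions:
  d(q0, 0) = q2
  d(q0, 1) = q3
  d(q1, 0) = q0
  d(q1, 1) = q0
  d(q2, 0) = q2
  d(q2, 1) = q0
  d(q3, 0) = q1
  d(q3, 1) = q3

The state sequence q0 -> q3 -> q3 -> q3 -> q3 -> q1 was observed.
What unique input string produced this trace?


Trace back each transition to find the symbol:
  q0 --[1]--> q3
  q3 --[1]--> q3
  q3 --[1]--> q3
  q3 --[1]--> q3
  q3 --[0]--> q1

"11110"


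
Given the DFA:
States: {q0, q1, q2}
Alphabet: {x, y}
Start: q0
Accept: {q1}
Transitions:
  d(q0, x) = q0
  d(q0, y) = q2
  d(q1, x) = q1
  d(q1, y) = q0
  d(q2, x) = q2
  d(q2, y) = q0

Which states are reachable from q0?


BFS from q0:
  layer 0: {q0}
  layer 1: {q2}

{q0, q2}


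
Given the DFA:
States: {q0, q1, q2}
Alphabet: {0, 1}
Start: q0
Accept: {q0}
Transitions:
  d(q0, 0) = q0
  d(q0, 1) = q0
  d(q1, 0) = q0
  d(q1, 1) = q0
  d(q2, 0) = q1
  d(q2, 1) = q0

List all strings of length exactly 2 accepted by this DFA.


All strings of length 2: 4 total
Accepted: 4

"00", "01", "10", "11"


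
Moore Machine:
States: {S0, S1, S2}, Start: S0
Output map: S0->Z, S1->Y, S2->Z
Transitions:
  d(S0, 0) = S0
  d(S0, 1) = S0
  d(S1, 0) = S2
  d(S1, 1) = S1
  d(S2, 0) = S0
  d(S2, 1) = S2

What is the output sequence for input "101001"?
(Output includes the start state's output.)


Start: S0 (output Z)
  --1--> S0 (output Z)
  --0--> S0 (output Z)
  --1--> S0 (output Z)
  --0--> S0 (output Z)
  --0--> S0 (output Z)
  --1--> S0 (output Z)

"ZZZZZZZ"


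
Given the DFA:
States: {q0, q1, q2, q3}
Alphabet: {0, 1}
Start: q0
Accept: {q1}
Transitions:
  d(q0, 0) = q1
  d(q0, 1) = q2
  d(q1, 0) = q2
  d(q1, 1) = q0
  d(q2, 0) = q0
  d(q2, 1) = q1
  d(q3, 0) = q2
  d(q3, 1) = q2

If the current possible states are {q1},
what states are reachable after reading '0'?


Apply transition on '0' from each current state:
  d(q1, 0) = q2

{q2}


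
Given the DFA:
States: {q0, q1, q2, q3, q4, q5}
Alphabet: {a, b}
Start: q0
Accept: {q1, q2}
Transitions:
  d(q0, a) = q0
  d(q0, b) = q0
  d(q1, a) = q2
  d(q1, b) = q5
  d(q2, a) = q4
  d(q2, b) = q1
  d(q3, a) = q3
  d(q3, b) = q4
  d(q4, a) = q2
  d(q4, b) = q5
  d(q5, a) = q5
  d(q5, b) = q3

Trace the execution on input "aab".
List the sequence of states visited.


Input: aab
d(q0, a) = q0
d(q0, a) = q0
d(q0, b) = q0


q0 -> q0 -> q0 -> q0


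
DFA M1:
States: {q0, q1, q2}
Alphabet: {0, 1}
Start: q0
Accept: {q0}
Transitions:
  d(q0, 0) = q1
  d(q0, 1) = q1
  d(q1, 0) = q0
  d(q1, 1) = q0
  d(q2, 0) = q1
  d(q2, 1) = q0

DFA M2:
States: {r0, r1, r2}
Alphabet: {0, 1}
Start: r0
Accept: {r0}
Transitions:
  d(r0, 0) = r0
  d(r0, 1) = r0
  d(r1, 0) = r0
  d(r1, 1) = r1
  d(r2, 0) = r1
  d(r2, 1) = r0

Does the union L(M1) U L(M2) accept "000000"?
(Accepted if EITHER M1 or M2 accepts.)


M1: final=q0 accepted=True
M2: final=r0 accepted=True

Yes, union accepts


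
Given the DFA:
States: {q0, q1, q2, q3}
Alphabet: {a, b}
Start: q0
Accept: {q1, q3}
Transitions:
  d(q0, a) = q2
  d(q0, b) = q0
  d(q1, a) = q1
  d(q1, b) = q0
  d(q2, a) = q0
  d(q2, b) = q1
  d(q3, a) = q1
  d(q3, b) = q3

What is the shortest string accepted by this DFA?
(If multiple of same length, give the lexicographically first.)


BFS by string length (lex-first path to each state shown):
  len 0: q0<-""
  len 1: q0<-"b", q2<-"a"
  len 2: q0<-"aa", q1<-"ab", q2<-"ba"
Found accept state at length 2.

"ab"


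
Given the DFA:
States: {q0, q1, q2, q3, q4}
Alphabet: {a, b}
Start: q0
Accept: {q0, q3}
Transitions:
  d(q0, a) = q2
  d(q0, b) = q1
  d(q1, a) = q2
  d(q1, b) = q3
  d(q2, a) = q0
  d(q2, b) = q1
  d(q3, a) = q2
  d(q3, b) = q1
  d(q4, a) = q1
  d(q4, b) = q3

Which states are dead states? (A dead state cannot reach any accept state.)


Forward reachability from each state:
  q0 -> reaches accept state q0 (live)
  q1 -> reaches accept state q0 (live)
  q2 -> reaches accept state q0 (live)
  q3 -> reaches accept state q0 (live)
  q4 -> reaches accept state q0 (live)

None (all states can reach an accept state)


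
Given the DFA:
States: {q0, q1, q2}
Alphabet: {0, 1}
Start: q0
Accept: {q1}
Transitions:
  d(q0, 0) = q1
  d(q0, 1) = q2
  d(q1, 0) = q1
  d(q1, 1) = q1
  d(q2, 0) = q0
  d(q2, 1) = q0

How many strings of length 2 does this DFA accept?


Enumerating all length-2 strings:
  "00" -> q1 [accept]
  "01" -> q1 [accept]
  "10" -> q0 [reject]
  "11" -> q0 [reject]

2 out of 4


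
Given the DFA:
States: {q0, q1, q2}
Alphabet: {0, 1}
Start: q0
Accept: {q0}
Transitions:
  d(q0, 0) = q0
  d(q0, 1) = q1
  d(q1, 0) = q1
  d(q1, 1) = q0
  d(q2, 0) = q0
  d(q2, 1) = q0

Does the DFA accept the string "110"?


Trace: q0 -> q1 -> q0 -> q0
Final state: q0
Accept states: {q0}

Yes, accepted (final state q0 is an accept state)


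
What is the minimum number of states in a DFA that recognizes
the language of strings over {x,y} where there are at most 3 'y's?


States: count = 0, 1, ..., 3 (all accepting; 4 states), plus a dead state for count > 3.
Total: 4 + 1 = 5.

5


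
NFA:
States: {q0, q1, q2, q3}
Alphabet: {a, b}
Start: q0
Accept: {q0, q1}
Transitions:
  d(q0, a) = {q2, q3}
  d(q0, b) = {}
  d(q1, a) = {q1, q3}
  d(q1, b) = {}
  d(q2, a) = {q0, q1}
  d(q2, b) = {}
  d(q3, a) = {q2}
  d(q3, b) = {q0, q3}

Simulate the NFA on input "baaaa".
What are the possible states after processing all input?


Start: {q0}
  --b--> {}
  --a--> {}
  --a--> {}
  --a--> {}
  --a--> {}

{} (empty set, no valid transitions)


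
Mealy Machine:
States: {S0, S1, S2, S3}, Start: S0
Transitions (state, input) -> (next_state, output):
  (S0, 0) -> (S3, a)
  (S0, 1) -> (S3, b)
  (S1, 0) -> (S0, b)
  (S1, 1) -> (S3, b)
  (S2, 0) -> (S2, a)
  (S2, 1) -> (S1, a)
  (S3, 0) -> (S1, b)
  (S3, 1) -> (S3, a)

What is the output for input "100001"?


Step-by-step:
  (S0, 1) -> (S3, b)
  (S3, 0) -> (S1, b)
  (S1, 0) -> (S0, b)
  (S0, 0) -> (S3, a)
  (S3, 0) -> (S1, b)
  (S1, 1) -> (S3, b)

"bbbabb"


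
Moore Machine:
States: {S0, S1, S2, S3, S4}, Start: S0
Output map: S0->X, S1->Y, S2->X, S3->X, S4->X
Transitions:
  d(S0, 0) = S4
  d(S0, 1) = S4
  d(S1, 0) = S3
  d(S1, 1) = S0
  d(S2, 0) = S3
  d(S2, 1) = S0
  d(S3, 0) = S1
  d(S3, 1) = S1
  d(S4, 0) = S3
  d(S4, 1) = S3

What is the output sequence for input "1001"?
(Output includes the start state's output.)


Start: S0 (output X)
  --1--> S4 (output X)
  --0--> S3 (output X)
  --0--> S1 (output Y)
  --1--> S0 (output X)

"XXXYX"


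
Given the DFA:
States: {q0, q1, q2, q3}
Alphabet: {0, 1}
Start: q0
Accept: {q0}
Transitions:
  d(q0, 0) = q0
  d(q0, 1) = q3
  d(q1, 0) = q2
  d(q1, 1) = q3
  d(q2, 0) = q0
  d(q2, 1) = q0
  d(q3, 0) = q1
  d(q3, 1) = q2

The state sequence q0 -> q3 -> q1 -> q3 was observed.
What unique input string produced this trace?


Trace back each transition to find the symbol:
  q0 --[1]--> q3
  q3 --[0]--> q1
  q1 --[1]--> q3

"101"


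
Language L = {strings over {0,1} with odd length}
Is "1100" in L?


length = 4; 4 mod 2 = 0

No, "1100" is not in L


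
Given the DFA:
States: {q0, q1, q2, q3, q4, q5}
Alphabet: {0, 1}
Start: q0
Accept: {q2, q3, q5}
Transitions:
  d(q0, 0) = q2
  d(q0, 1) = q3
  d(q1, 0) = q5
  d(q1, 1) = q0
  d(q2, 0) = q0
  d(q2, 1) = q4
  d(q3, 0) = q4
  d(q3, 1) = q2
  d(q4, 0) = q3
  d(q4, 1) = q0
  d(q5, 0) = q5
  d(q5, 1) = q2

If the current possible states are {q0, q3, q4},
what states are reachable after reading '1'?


Apply transition on '1' from each current state:
  d(q0, 1) = q3
  d(q3, 1) = q2
  d(q4, 1) = q0

{q0, q2, q3}


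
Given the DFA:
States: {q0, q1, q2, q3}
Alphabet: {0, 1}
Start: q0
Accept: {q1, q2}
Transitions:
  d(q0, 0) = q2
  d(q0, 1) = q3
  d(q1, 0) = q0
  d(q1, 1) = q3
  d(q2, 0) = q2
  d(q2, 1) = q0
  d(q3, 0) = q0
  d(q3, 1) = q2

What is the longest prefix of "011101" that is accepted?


Run the DFA, marking each prefix where the state is accepting:
  "" -> q0 [reject]
  "0" -> q2 [accept]
  "01" -> q0 [reject]
  "011" -> q3 [reject]
  "0111" -> q2 [accept]
  "01110" -> q2 [accept]
  "011101" -> q0 [reject]

"01110"


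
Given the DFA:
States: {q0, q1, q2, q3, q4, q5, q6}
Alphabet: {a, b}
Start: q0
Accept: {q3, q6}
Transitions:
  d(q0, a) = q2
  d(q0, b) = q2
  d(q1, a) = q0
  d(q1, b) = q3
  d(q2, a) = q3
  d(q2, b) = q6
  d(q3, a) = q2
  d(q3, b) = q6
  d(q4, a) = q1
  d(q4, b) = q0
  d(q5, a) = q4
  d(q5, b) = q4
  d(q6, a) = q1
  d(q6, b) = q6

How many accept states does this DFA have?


Accept states listed: {q3, q6}
Counting: q3(1) q6(2)

2


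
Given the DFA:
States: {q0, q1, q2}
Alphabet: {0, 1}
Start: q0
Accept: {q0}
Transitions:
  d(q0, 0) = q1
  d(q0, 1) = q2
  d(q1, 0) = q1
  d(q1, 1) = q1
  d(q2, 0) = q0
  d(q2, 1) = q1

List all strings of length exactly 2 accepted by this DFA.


All strings of length 2: 4 total
Accepted: 1

"10"


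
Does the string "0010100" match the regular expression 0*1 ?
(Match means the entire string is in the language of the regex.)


|string| = 7; first = '0'; last = '0'

No, "0010100" does not match 0*1


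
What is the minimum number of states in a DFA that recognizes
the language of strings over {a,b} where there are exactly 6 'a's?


States: count = 0, 1, ..., 6 (that's 7 states), plus a dead state for count > 6.
Total: 7 + 1 = 8. Accept = count-6 state.

8


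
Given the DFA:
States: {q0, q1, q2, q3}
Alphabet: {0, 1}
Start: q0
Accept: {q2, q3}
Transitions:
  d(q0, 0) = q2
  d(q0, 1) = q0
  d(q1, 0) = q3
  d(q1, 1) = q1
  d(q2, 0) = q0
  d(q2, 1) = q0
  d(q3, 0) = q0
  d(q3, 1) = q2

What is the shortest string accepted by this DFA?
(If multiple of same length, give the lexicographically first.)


BFS by string length (lex-first path to each state shown):
  len 0: q0<-""
  len 1: q0<-"1", q2<-"0"
Found accept state at length 1.

"0"


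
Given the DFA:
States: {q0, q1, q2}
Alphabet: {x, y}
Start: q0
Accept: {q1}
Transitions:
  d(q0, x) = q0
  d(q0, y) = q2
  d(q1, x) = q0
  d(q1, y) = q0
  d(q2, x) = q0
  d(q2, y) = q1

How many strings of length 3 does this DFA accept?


Enumerating all length-3 strings:
  "xxx" -> q0 [reject]
  "xxy" -> q2 [reject]
  "xyx" -> q0 [reject]
  "xyy" -> q1 [accept]
  "yxx" -> q0 [reject]
  "yxy" -> q2 [reject]
  "yyx" -> q0 [reject]
  "yyy" -> q0 [reject]

1 out of 8


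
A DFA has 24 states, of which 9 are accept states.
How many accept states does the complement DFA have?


Complement swaps accept and non-accept states.
24 - 9 = 15

15


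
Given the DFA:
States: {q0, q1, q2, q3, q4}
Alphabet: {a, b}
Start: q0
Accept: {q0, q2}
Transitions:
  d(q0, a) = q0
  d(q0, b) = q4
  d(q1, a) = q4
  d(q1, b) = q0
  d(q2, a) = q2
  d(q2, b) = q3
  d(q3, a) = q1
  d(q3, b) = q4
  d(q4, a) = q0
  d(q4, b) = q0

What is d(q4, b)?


Looking up transition d(q4, b)

q0


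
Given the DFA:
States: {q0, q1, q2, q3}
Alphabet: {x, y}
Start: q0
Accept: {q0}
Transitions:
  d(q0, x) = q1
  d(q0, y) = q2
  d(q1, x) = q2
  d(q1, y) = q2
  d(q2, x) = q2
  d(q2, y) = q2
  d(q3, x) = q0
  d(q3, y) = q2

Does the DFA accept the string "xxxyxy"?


Trace: q0 -> q1 -> q2 -> q2 -> q2 -> q2 -> q2
Final state: q2
Accept states: {q0}

No, rejected (final state q2 is not an accept state)


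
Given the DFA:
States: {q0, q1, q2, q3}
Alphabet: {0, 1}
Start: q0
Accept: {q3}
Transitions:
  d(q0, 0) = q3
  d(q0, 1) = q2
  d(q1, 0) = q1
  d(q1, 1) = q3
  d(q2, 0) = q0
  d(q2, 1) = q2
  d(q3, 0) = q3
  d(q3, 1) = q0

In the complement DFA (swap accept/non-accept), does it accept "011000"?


Trace: q0 -> q3 -> q0 -> q2 -> q0 -> q3 -> q3
Final: q3
Original accept: {q3}
Complement: q3 is in original accept

No, complement rejects (original accepts)


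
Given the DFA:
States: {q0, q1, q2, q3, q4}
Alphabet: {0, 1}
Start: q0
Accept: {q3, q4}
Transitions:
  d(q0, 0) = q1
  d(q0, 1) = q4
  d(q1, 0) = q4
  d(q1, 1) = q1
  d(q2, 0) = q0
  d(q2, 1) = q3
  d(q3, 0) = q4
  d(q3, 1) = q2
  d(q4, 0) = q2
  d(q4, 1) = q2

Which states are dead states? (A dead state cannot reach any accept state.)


Forward reachability from each state:
  q0 -> reaches accept state q3 (live)
  q1 -> reaches accept state q3 (live)
  q2 -> reaches accept state q3 (live)
  q3 -> reaches accept state q3 (live)
  q4 -> reaches accept state q3 (live)

None (all states can reach an accept state)


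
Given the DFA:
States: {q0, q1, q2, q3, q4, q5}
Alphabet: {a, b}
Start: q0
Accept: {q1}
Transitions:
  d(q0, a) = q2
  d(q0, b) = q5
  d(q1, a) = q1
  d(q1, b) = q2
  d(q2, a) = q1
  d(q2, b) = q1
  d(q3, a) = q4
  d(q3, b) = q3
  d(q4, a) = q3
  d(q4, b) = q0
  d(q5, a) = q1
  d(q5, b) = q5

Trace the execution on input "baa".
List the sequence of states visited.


Input: baa
d(q0, b) = q5
d(q5, a) = q1
d(q1, a) = q1


q0 -> q5 -> q1 -> q1


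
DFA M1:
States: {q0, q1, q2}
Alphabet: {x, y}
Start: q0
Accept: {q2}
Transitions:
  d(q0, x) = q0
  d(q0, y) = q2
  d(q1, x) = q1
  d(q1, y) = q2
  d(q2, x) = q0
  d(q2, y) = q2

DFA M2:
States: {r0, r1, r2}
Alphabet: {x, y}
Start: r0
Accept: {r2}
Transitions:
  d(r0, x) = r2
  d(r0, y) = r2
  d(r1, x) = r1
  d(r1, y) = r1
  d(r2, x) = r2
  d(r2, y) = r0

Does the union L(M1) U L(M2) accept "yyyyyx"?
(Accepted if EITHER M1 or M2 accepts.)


M1: final=q0 accepted=False
M2: final=r2 accepted=True

Yes, union accepts


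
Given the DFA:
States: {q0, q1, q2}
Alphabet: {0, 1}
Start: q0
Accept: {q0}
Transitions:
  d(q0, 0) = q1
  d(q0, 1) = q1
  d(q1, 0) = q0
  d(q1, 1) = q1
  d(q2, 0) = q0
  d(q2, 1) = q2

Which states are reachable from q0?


BFS from q0:
  layer 0: {q0}
  layer 1: {q1}

{q0, q1}


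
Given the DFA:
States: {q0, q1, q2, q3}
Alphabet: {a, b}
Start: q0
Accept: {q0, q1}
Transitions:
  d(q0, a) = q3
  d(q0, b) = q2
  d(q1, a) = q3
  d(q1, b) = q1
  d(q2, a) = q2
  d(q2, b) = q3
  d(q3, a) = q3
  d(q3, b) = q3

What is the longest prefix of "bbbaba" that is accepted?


Run the DFA, marking each prefix where the state is accepting:
  "" -> q0 [accept]
  "b" -> q2 [reject]
  "bb" -> q3 [reject]
  "bbb" -> q3 [reject]
  "bbba" -> q3 [reject]
  "bbbab" -> q3 [reject]
  "bbbaba" -> q3 [reject]

""


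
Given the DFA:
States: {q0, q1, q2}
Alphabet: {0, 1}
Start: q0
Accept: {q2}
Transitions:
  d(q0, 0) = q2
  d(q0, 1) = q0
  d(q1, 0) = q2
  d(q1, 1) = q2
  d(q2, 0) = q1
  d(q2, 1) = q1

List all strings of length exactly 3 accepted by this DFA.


All strings of length 3: 8 total
Accepted: 5

"000", "001", "010", "011", "110"


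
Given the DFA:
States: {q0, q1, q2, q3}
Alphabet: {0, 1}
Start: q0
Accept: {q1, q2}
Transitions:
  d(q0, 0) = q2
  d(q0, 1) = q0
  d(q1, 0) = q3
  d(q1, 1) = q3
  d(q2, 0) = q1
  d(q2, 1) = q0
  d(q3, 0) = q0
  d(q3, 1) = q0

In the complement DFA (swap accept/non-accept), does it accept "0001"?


Trace: q0 -> q2 -> q1 -> q3 -> q0
Final: q0
Original accept: {q1, q2}
Complement: q0 is not in original accept

Yes, complement accepts (original rejects)


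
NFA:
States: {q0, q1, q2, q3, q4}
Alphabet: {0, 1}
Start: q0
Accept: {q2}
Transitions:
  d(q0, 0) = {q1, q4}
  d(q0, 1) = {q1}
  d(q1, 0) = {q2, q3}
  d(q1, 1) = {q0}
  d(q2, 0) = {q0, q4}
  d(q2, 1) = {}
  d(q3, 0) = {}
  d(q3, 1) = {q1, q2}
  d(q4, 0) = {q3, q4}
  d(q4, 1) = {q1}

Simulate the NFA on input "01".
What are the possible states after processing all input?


Start: {q0}
  --0--> {q1, q4}
  --1--> {q0, q1}

{q0, q1}


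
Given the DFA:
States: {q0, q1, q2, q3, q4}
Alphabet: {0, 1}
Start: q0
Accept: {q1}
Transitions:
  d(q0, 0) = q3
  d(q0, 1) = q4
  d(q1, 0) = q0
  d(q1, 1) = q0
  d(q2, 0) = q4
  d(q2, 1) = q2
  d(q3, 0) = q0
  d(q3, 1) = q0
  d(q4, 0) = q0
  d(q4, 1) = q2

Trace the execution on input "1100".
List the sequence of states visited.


Input: 1100
d(q0, 1) = q4
d(q4, 1) = q2
d(q2, 0) = q4
d(q4, 0) = q0


q0 -> q4 -> q2 -> q4 -> q0


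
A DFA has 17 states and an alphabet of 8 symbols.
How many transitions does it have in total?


Each state has exactly one transition per symbol.
17 * 8 = 136

136


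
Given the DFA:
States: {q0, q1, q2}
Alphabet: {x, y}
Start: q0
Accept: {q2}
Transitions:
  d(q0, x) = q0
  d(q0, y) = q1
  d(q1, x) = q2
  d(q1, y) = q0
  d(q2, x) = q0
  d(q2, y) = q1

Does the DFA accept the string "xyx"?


Trace: q0 -> q0 -> q1 -> q2
Final state: q2
Accept states: {q2}

Yes, accepted (final state q2 is an accept state)


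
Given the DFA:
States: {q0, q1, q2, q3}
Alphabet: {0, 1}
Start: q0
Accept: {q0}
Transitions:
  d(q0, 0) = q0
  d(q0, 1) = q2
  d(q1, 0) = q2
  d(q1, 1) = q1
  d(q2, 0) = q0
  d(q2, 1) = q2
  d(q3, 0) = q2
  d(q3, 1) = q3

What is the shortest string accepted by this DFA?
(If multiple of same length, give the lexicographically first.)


BFS by string length (lex-first path to each state shown):
  len 0: q0<-""
Found accept state at length 0.

"" (empty string)


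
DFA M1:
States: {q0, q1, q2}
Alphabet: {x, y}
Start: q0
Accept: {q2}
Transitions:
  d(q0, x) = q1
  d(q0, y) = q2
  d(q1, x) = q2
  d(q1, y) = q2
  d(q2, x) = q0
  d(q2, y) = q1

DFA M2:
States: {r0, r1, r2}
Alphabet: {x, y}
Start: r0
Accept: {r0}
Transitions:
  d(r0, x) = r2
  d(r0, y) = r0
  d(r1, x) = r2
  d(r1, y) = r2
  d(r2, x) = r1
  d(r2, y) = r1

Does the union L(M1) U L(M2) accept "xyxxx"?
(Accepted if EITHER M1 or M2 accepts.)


M1: final=q2 accepted=True
M2: final=r2 accepted=False

Yes, union accepts


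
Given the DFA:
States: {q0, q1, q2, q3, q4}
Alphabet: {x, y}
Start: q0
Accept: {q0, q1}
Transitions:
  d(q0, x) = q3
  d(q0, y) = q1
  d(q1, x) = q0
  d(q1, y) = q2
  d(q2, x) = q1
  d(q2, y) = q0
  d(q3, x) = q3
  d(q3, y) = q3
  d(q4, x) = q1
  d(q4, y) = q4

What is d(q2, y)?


Looking up transition d(q2, y)

q0


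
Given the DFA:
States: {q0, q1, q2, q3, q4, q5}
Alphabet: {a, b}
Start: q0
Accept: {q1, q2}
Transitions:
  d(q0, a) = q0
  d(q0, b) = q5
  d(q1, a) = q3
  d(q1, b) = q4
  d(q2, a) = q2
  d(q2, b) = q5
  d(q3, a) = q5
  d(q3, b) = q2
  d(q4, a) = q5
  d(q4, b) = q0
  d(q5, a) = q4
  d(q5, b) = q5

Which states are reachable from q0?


BFS from q0:
  layer 0: {q0}
  layer 1: {q5}
  layer 2: {q4}

{q0, q4, q5}


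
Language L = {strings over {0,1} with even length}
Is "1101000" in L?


length = 7; 7 mod 2 = 1

No, "1101000" is not in L


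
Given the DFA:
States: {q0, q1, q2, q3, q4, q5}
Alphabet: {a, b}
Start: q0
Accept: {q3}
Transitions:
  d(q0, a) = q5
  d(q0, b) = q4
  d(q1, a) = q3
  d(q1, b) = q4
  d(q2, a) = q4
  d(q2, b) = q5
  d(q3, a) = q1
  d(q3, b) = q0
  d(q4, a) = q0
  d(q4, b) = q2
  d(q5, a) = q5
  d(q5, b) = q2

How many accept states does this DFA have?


Accept states listed: {q3}
Counting: q3(1)

1


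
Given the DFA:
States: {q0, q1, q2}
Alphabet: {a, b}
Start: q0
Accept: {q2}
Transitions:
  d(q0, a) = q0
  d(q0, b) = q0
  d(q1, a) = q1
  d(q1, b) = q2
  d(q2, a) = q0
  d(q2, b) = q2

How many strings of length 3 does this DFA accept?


Enumerating all length-3 strings:
  "aaa" -> q0 [reject]
  "aab" -> q0 [reject]
  "aba" -> q0 [reject]
  "abb" -> q0 [reject]
  "baa" -> q0 [reject]
  "bab" -> q0 [reject]
  "bba" -> q0 [reject]
  "bbb" -> q0 [reject]

0 out of 8


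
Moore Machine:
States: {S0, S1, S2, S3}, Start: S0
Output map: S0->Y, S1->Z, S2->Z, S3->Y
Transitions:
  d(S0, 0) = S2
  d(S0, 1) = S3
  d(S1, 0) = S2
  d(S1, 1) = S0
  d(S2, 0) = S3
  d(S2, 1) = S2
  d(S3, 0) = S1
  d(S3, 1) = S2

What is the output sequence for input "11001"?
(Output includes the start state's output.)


Start: S0 (output Y)
  --1--> S3 (output Y)
  --1--> S2 (output Z)
  --0--> S3 (output Y)
  --0--> S1 (output Z)
  --1--> S0 (output Y)

"YYZYZY"


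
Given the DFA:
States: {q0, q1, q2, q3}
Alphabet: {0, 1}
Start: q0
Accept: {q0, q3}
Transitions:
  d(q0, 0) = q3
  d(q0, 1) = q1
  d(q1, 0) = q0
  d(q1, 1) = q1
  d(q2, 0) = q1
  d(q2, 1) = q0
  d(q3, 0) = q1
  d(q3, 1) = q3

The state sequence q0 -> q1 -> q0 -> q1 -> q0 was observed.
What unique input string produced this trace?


Trace back each transition to find the symbol:
  q0 --[1]--> q1
  q1 --[0]--> q0
  q0 --[1]--> q1
  q1 --[0]--> q0

"1010"


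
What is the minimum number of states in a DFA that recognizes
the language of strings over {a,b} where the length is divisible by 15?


States track (length) mod 15.
Need 15 states: one per remainder 0..14; accept = remainder 0.

15


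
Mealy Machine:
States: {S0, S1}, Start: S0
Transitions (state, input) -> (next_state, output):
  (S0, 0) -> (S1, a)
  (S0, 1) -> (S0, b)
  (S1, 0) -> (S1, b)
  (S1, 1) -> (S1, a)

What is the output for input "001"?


Step-by-step:
  (S0, 0) -> (S1, a)
  (S1, 0) -> (S1, b)
  (S1, 1) -> (S1, a)

"aba"


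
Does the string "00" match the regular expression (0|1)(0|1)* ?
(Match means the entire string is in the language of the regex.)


|string| = 2; first = '0'; last = '0'

Yes, "00" matches (0|1)(0|1)*


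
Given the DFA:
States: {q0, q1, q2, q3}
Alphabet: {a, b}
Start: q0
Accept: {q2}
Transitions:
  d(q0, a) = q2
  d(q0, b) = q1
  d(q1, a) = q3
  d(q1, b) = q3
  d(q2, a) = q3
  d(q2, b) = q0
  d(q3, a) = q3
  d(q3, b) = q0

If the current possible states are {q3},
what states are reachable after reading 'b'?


Apply transition on 'b' from each current state:
  d(q3, b) = q0

{q0}


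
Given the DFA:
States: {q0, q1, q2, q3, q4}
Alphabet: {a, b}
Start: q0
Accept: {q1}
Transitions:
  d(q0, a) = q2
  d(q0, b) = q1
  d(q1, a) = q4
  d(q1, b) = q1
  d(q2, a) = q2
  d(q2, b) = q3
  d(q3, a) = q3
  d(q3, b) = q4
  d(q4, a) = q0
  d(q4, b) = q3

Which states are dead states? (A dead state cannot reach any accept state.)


Forward reachability from each state:
  q0 -> reaches accept state q1 (live)
  q1 -> reaches accept state q1 (live)
  q2 -> reaches accept state q1 (live)
  q3 -> reaches accept state q1 (live)
  q4 -> reaches accept state q1 (live)

None (all states can reach an accept state)


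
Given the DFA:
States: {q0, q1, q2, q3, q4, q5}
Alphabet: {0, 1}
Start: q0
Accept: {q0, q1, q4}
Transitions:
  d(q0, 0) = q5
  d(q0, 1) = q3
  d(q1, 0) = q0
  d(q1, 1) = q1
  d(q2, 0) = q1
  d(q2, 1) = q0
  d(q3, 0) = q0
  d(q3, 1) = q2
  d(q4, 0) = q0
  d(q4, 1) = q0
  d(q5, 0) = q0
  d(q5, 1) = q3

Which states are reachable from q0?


BFS from q0:
  layer 0: {q0}
  layer 1: {q3, q5}
  layer 2: {q2}
  layer 3: {q1}

{q0, q1, q2, q3, q5}


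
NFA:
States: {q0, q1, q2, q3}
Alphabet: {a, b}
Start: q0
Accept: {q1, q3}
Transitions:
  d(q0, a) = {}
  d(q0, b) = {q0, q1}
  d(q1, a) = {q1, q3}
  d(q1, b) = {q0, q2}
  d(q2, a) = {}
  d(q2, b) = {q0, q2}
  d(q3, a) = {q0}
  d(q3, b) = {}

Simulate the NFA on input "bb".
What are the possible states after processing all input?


Start: {q0}
  --b--> {q0, q1}
  --b--> {q0, q1, q2}

{q0, q1, q2}


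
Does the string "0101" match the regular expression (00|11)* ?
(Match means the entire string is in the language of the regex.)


|string| = 4; first = '0'; last = '1'

No, "0101" does not match (00|11)*


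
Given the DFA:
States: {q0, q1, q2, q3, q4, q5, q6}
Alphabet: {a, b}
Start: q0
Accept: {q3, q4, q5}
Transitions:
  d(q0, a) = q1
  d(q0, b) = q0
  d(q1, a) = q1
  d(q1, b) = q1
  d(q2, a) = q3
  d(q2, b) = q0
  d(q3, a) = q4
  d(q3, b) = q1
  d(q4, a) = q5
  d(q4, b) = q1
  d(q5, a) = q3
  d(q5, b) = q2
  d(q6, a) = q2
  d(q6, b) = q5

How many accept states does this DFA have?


Accept states listed: {q3, q4, q5}
Counting: q3(1) q4(2) q5(3)

3


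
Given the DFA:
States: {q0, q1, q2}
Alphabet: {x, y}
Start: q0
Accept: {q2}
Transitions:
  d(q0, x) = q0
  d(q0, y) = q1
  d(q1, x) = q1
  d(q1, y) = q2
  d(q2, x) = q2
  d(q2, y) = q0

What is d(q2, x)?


Looking up transition d(q2, x)

q2


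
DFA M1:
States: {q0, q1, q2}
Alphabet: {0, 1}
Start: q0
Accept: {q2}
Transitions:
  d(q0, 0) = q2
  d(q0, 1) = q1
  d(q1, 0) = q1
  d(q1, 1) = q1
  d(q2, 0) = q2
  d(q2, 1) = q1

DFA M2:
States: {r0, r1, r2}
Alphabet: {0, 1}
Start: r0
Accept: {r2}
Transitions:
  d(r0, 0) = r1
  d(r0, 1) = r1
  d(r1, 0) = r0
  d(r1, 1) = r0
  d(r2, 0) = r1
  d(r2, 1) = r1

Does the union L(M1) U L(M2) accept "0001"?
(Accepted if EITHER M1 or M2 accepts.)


M1: final=q1 accepted=False
M2: final=r0 accepted=False

No, union rejects (neither accepts)


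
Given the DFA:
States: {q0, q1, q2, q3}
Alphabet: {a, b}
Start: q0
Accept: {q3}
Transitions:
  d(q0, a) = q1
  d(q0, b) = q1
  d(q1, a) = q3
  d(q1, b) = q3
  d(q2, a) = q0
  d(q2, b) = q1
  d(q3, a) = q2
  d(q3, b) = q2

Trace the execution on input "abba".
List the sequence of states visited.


Input: abba
d(q0, a) = q1
d(q1, b) = q3
d(q3, b) = q2
d(q2, a) = q0


q0 -> q1 -> q3 -> q2 -> q0


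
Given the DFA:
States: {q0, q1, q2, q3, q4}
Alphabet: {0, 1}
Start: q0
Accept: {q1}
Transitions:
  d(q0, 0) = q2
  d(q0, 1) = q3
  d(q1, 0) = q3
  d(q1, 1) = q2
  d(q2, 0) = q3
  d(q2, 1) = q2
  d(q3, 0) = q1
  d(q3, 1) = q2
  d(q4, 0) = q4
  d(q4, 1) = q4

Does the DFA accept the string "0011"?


Trace: q0 -> q2 -> q3 -> q2 -> q2
Final state: q2
Accept states: {q1}

No, rejected (final state q2 is not an accept state)


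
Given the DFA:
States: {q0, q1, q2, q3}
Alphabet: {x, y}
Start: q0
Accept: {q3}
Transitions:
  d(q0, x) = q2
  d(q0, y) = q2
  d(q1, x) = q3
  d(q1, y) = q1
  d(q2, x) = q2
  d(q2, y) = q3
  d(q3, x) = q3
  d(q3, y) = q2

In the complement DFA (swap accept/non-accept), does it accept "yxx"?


Trace: q0 -> q2 -> q2 -> q2
Final: q2
Original accept: {q3}
Complement: q2 is not in original accept

Yes, complement accepts (original rejects)


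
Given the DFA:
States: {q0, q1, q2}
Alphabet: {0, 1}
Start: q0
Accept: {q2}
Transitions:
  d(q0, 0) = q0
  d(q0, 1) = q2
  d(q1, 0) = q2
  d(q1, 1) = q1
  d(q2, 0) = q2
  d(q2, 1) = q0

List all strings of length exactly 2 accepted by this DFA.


All strings of length 2: 4 total
Accepted: 2

"01", "10"


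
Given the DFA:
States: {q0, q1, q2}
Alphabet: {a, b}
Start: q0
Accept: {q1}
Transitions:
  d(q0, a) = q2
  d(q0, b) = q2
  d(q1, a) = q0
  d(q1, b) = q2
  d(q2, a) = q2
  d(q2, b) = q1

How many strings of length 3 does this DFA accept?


Enumerating all length-3 strings:
  "aaa" -> q2 [reject]
  "aab" -> q1 [accept]
  "aba" -> q0 [reject]
  "abb" -> q2 [reject]
  "baa" -> q2 [reject]
  "bab" -> q1 [accept]
  "bba" -> q0 [reject]
  "bbb" -> q2 [reject]

2 out of 8


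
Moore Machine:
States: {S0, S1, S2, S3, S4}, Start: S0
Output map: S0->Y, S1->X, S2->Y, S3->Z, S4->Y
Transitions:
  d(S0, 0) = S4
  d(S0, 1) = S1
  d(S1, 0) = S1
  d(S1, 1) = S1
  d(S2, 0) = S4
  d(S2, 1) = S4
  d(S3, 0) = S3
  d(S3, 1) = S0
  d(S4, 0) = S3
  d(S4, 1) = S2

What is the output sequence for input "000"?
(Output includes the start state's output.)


Start: S0 (output Y)
  --0--> S4 (output Y)
  --0--> S3 (output Z)
  --0--> S3 (output Z)

"YYZZ"


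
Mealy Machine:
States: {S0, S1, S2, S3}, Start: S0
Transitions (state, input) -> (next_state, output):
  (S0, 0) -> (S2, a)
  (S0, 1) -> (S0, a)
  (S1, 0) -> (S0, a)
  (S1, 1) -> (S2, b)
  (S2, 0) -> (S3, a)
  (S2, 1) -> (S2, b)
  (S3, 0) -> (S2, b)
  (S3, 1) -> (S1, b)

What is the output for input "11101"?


Step-by-step:
  (S0, 1) -> (S0, a)
  (S0, 1) -> (S0, a)
  (S0, 1) -> (S0, a)
  (S0, 0) -> (S2, a)
  (S2, 1) -> (S2, b)

"aaaab"


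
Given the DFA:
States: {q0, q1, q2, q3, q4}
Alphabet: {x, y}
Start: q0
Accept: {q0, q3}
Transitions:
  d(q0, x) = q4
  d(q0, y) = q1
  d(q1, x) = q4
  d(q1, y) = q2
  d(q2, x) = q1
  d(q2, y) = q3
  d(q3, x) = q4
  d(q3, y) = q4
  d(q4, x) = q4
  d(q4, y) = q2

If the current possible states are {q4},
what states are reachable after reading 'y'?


Apply transition on 'y' from each current state:
  d(q4, y) = q2

{q2}


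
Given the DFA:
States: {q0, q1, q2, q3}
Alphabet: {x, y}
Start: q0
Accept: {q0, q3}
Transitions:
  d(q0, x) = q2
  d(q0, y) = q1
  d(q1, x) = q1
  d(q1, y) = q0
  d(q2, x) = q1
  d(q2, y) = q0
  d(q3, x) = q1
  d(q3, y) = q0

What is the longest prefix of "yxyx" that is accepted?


Run the DFA, marking each prefix where the state is accepting:
  "" -> q0 [accept]
  "y" -> q1 [reject]
  "yx" -> q1 [reject]
  "yxy" -> q0 [accept]
  "yxyx" -> q2 [reject]

"yxy"


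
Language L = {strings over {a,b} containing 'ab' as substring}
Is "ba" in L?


'ab' does not occur

No, "ba" is not in L


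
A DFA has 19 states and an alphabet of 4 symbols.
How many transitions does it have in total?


Each state has exactly one transition per symbol.
19 * 4 = 76

76


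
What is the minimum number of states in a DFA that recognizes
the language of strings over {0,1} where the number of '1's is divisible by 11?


States track (count of '1') mod 11.
Need 11 states: one per remainder 0..10; accept = remainder 0.

11


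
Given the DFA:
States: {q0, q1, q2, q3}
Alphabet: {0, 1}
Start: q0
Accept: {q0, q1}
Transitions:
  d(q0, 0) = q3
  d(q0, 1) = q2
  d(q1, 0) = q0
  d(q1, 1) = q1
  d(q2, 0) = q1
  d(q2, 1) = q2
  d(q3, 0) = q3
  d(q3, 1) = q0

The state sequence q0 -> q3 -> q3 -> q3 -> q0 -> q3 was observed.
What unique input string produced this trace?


Trace back each transition to find the symbol:
  q0 --[0]--> q3
  q3 --[0]--> q3
  q3 --[0]--> q3
  q3 --[1]--> q0
  q0 --[0]--> q3

"00010"


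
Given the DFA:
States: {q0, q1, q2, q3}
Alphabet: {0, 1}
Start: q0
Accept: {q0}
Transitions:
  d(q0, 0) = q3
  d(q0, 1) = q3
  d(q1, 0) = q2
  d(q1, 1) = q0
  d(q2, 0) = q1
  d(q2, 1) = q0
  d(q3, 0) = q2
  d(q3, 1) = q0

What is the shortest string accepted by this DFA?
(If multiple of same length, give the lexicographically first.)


BFS by string length (lex-first path to each state shown):
  len 0: q0<-""
Found accept state at length 0.

"" (empty string)


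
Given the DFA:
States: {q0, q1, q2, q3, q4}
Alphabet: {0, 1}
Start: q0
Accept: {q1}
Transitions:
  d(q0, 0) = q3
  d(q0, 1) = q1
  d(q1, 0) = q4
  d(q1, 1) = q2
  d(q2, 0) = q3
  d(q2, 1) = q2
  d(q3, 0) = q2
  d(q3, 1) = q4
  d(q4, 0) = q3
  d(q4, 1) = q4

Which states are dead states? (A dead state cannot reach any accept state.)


Forward reachability from each state:
  q0 -> reaches accept state q1 (live)
  q1 -> reaches accept state q1 (live)
  q2 -> reaches {q2, q3, q4}, no accept state (dead)
  q3 -> reaches {q2, q3, q4}, no accept state (dead)
  q4 -> reaches {q2, q3, q4}, no accept state (dead)

{q2, q3, q4}


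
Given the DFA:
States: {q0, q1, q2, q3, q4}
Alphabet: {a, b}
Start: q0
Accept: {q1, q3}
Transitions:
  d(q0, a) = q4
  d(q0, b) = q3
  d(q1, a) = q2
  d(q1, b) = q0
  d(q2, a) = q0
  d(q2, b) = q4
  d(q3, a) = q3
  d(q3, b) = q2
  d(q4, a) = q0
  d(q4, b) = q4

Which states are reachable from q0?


BFS from q0:
  layer 0: {q0}
  layer 1: {q3, q4}
  layer 2: {q2}

{q0, q2, q3, q4}


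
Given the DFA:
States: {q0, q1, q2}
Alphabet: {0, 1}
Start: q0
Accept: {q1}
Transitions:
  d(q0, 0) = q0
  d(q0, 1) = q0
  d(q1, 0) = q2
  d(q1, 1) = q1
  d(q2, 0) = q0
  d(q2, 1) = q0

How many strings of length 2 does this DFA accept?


Enumerating all length-2 strings:
  "00" -> q0 [reject]
  "01" -> q0 [reject]
  "10" -> q0 [reject]
  "11" -> q0 [reject]

0 out of 4


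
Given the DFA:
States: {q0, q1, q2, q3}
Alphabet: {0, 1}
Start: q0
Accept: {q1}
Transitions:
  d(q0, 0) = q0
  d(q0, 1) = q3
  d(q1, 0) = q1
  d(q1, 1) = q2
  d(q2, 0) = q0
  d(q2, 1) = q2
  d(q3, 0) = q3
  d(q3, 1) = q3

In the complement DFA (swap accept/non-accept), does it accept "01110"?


Trace: q0 -> q0 -> q3 -> q3 -> q3 -> q3
Final: q3
Original accept: {q1}
Complement: q3 is not in original accept

Yes, complement accepts (original rejects)


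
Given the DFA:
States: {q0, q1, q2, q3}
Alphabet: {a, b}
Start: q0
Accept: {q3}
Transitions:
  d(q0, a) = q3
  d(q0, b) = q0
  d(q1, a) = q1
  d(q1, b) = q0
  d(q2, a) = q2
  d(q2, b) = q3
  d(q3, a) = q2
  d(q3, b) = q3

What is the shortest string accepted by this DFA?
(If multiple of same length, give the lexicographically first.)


BFS by string length (lex-first path to each state shown):
  len 0: q0<-""
  len 1: q0<-"b", q3<-"a"
Found accept state at length 1.

"a"


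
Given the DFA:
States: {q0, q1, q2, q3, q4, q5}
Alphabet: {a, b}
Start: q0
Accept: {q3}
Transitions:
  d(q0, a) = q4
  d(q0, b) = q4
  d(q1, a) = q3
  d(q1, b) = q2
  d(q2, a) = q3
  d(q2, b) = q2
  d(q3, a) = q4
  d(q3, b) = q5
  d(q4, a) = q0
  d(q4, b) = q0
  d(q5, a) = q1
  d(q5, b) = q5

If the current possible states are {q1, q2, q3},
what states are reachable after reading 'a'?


Apply transition on 'a' from each current state:
  d(q1, a) = q3
  d(q2, a) = q3
  d(q3, a) = q4

{q3, q4}


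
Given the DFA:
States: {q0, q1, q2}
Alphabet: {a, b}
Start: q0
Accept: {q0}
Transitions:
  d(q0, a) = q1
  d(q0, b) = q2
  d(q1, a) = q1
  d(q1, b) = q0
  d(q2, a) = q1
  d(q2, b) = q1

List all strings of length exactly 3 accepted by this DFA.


All strings of length 3: 8 total
Accepted: 3

"aab", "bab", "bbb"


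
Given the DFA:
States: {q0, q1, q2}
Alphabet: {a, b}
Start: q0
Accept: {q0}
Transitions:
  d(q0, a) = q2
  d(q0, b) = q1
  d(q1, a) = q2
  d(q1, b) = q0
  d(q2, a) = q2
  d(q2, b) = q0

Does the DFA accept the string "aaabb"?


Trace: q0 -> q2 -> q2 -> q2 -> q0 -> q1
Final state: q1
Accept states: {q0}

No, rejected (final state q1 is not an accept state)
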